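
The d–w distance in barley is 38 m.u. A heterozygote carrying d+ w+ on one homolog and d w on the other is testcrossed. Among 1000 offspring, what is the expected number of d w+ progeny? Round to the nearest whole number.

A map distance of 38 m.u. corresponds to a recombination frequency of 0.380.
The F1 is d+ w+ / d w, so d w+ is a recombinant gamete class with expected frequency r/2 = 0.380/2 = 0.1900.
Expected number = 0.1900 × 1000 = 190.00 ≈ 190.

190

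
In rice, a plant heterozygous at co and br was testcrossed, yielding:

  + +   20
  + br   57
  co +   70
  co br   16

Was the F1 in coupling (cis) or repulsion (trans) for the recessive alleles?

The two most frequent classes are + br (57) and co + (70); these are the parental (non-recombinant) types.
So the F1 carried + br on one chromosome and co + on the other — the recessive alleles are on opposite chromosomes (trans / repulsion).

trans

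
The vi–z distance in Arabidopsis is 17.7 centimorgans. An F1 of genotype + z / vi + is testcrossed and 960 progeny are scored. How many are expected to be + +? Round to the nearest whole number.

85

A map distance of 17.7 centimorgans corresponds to a recombination frequency of 0.177.
The F1 is + z / vi +, so + + is a recombinant gamete class with expected frequency r/2 = 0.177/2 = 0.0885.
Expected number = 0.0885 × 960 = 84.96 ≈ 85.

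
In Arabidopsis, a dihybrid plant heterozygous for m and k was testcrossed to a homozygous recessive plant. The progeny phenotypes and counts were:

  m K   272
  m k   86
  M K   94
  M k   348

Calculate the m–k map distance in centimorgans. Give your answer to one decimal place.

The two most frequent classes, M k (348) and m K (272), are the parental types, so the F1 was M k / m K.
The recombinant classes are M K and m k: 94 + 86 = 180.
Recombination frequency = 180/800 = 0.2250 ≈ 22.5%, i.e. 22.5 centimorgans.

22.5 centimorgans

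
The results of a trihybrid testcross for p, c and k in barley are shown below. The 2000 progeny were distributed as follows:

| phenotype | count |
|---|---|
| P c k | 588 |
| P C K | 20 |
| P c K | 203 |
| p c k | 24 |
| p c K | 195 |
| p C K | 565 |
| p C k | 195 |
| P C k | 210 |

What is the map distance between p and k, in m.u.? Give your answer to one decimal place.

22.1 m.u.

The two most frequent reciprocal classes, P c k and p C K, are the parental types, so the F1 was P c k / p C K.
The two rarest classes, p c k and P C K, are the double crossovers. Comparing them with the parentals, only the p allele has switched, so p is the middle locus and the order is c – p – k.
Crossovers in the p–k interval produce the single-crossover classes P c K and p C k (203 + 195 = 398) plus the double crossovers (44).
RF(p–k) = (398 + 44) / 2000 = 442/2000 = 0.2210 → 22.1 m.u.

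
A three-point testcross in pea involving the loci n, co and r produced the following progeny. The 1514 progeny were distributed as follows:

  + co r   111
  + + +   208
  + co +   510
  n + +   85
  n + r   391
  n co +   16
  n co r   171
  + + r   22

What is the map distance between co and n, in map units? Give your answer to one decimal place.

The two most frequent reciprocal classes, n + r and + co +, are the parental types, so the F1 was n + r / + co +.
The two rarest classes, + + r and n co +, are the double crossovers. Comparing them with the parentals, only the n allele has switched, so n is the middle locus and the order is co – n – r.
Crossovers in the co–n interval produce the single-crossover classes n co r and + + + (171 + 208 = 379) plus the double crossovers (38).
RF(co–n) = (379 + 38) / 1514 = 417/1514 = 0.2754 → 27.5 map units.

27.5 map units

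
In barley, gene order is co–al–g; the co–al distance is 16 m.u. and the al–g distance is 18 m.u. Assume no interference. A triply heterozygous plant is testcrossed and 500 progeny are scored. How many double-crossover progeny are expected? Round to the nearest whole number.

14

Map distances give recombination frequencies of 0.160 and 0.180 for the two intervals.
With no interference, expected double-crossover frequency = 0.160 × 0.180 = 0.02880.
Expected number = 0.02880 × 500 = 14.40 ≈ 14.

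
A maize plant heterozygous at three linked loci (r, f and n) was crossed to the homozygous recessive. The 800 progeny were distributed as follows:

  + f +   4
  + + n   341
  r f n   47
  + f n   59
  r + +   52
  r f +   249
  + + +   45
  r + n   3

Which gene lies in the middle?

r

The two most frequent reciprocal classes, r f + and + + n, are the parental types, so the F1 was r f + / + + n.
The two rarest classes, + f + and r + n, are the double crossovers. Comparing them with the parentals, only the r allele has switched, so r is the middle locus and the order is f – r – n.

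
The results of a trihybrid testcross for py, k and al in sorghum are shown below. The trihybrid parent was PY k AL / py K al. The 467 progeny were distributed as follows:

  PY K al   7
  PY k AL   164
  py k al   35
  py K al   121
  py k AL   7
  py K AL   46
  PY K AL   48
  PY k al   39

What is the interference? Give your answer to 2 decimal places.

The two rarest classes, py k AL and PY K al, are the double crossovers. Comparing them with the parentals, only the py allele has switched, so py is the middle locus and the order is k – py – al.
k–py: (83 + 14)/467 = 0.2077; py–al: (85 + 14)/467 = 0.2120.
Expected DCO frequency = 0.2077 × 0.2120 ≈ 0.04403; observed = 14/467 ≈ 0.02998.
Coefficient of coincidence = 0.02998/0.04403 ≈ 0.68; interference = 1 − 0.68 = 0.32.

0.32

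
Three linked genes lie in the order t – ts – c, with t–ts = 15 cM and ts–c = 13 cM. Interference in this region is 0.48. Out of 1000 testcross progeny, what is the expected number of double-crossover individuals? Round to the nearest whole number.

Map distances give recombination frequencies of 0.150 and 0.130 for the two intervals.
With interference 0.48 (so coincidence = 0.52), expected double-crossover frequency = 0.150 × 0.130 × 0.52 = 0.01014.
Expected number = 0.01014 × 1000 = 10.14 ≈ 10.

10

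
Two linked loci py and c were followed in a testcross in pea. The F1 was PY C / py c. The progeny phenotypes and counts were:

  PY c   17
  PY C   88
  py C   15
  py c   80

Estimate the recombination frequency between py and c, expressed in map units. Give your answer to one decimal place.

The recombinant classes are PY c and py C: 17 + 15 = 32.
Recombination frequency = 32/200 = 0.1600 ≈ 16.0%, i.e. 16.0 map units.

16.0 map units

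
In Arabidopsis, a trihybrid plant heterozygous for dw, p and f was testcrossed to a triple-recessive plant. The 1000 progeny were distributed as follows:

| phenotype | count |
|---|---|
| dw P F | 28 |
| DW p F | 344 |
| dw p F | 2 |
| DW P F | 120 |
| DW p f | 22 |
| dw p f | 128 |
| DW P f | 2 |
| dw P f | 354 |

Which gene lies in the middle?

dw

The two most frequent reciprocal classes, DW p F and dw P f, are the parental types, so the F1 was DW p F / dw P f.
The two rarest classes, dw p F and DW P f, are the double crossovers. Comparing them with the parentals, only the dw allele has switched, so dw is the middle locus and the order is f – dw – p.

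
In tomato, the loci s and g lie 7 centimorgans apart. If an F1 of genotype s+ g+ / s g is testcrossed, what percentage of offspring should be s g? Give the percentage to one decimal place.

A map distance of 7 centimorgans corresponds to a recombination frequency of 0.070.
The F1 is s+ g+ / s g, so s g is a parental gamete class with expected frequency (1 − r)/2 = 0.930/2 = 0.4650.
That is 0.4650 = 46.5% of the progeny.

46.5%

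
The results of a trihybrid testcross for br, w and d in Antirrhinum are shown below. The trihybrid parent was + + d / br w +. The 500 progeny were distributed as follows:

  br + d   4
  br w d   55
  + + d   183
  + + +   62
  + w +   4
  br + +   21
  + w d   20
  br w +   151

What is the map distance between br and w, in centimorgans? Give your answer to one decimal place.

9.8 centimorgans

The two rarest classes, br + d and + w +, are the double crossovers. Comparing them with the parentals, only the br allele has switched, so br is the middle locus and the order is w – br – d.
Crossovers in the w–br interval produce the single-crossover classes + w d and br + + (20 + 21 = 41) plus the double crossovers (8).
RF(w–br) = (41 + 8) / 500 = 49/500 = 0.0980 → 9.8 centimorgans.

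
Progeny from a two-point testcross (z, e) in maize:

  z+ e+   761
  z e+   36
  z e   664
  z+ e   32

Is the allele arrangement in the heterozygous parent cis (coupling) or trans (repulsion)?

cis

The two most frequent classes are z+ e+ (761) and z e (664); these are the parental (non-recombinant) types.
So the F1 carried z+ e+ on one chromosome and z e on the other — the recessive alleles are on the same chromosome (cis / coupling).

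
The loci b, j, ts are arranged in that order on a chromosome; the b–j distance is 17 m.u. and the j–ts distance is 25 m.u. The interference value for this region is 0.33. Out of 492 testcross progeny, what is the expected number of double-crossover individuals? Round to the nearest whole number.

Map distances give recombination frequencies of 0.170 and 0.250 for the two intervals.
With interference 0.33 (so coincidence = 0.67), expected double-crossover frequency = 0.170 × 0.250 × 0.67 = 0.02848.
Expected number = 0.02848 × 492 = 14.01 ≈ 14.

14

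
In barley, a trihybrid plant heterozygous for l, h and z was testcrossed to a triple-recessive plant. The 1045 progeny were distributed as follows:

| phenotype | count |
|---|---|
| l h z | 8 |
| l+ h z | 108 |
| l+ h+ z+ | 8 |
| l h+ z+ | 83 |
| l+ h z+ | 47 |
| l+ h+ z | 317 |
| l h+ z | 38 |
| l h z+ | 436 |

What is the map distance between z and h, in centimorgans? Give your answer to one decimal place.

The two most frequent reciprocal classes, l h z+ and l+ h+ z, are the parental types, so the F1 was l h z+ / l+ h+ z.
The two rarest classes, l h z and l+ h+ z+, are the double crossovers. Comparing them with the parentals, only the z allele has switched, so z is the middle locus and the order is h – z – l.
Crossovers in the h–z interval produce the single-crossover classes l h+ z+ and l+ h z (83 + 108 = 191) plus the double crossovers (16).
RF(h–z) = (191 + 16) / 1045 = 207/1045 = 0.1981 → 19.8 centimorgans.

19.8 centimorgans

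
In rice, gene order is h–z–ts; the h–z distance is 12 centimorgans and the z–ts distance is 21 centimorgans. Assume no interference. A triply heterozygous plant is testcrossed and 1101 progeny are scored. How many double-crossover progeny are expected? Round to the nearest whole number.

Map distances give recombination frequencies of 0.120 and 0.210 for the two intervals.
With no interference, expected double-crossover frequency = 0.120 × 0.210 = 0.02520.
Expected number = 0.02520 × 1101 = 27.75 ≈ 28.

28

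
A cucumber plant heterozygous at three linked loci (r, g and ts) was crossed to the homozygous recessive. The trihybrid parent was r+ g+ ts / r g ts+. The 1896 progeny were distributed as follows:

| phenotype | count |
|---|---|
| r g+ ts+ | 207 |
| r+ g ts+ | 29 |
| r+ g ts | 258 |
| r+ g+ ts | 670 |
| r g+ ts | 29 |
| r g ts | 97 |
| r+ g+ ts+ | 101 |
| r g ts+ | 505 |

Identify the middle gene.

The two rarest classes, r g+ ts and r+ g ts+, are the double crossovers. Comparing them with the parentals, only the r allele has switched, so r is the middle locus and the order is g – r – ts.

r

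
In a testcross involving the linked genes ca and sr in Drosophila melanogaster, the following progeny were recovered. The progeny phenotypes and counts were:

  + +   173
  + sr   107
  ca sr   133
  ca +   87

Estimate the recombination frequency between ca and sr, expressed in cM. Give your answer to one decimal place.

The two most frequent classes, + + (173) and ca sr (133), are the parental types, so the F1 was + + / ca sr.
The recombinant classes are + sr and ca +: 107 + 87 = 194.
Recombination frequency = 194/500 = 0.3880 ≈ 38.8%, i.e. 38.8 cM.

38.8 cM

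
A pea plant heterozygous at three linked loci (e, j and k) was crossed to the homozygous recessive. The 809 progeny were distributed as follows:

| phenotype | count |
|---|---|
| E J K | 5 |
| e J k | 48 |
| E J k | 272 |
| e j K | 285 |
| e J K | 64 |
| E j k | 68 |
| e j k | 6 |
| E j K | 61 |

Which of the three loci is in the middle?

The two most frequent reciprocal classes, e j K and E J k, are the parental types, so the F1 was e j K / E J k.
The two rarest classes, e j k and E J K, are the double crossovers. Comparing them with the parentals, only the k allele has switched, so k is the middle locus and the order is e – k – j.

k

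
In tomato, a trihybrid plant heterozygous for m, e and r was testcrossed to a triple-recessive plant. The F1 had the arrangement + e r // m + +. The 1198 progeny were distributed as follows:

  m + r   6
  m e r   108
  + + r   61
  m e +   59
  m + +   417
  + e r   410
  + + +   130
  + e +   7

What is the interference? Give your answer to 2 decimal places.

The two rarest classes, + e + and m + r, are the double crossovers. Comparing them with the parentals, only the r allele has switched, so r is the middle locus and the order is m – r – e.
m–r: (238 + 13)/1198 = 0.2095; r–e: (120 + 13)/1198 = 0.1110.
Expected DCO frequency = 0.2095 × 0.1110 ≈ 0.02325; observed = 13/1198 ≈ 0.01085.
Coefficient of coincidence = 0.01085/0.02325 ≈ 0.47; interference = 1 − 0.47 = 0.53.

0.53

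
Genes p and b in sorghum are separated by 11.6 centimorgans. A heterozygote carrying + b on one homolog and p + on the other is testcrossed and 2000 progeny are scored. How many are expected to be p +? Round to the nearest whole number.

884

A map distance of 11.6 centimorgans corresponds to a recombination frequency of 0.116.
The F1 is + b / p +, so p + is a parental gamete class with expected frequency (1 − r)/2 = 0.884/2 = 0.4420.
Expected number = 0.4420 × 2000 = 884.00 ≈ 884.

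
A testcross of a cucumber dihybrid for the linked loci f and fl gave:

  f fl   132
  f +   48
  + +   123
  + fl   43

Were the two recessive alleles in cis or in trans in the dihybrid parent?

The two most frequent classes are + + (123) and f fl (132); these are the parental (non-recombinant) types.
So the F1 carried + + on one chromosome and f fl on the other — the recessive alleles are on the same chromosome (cis / coupling).

cis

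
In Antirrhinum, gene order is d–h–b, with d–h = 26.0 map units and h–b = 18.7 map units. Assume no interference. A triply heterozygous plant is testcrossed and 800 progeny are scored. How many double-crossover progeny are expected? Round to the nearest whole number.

Map distances give recombination frequencies of 0.260 and 0.187 for the two intervals.
With no interference, expected double-crossover frequency = 0.260 × 0.187 = 0.04862.
Expected number = 0.04862 × 800 = 38.90 ≈ 39.

39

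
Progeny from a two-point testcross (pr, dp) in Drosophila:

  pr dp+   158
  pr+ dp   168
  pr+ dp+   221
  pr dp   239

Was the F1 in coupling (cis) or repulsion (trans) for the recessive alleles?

The two most frequent classes are pr+ dp+ (221) and pr dp (239); these are the parental (non-recombinant) types.
So the F1 carried pr+ dp+ on one chromosome and pr dp on the other — the recessive alleles are on the same chromosome (cis / coupling).

cis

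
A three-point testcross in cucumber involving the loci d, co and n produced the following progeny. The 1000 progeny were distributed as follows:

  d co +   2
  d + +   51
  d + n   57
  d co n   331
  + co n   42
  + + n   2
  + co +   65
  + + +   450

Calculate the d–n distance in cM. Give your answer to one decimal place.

9.7 cM

The two most frequent reciprocal classes, + + + and d co n, are the parental types, so the F1 was + + + / d co n.
The two rarest classes, + + n and d co +, are the double crossovers. Comparing them with the parentals, only the n allele has switched, so n is the middle locus and the order is d – n – co.
Crossovers in the d–n interval produce the single-crossover classes d + + and + co n (51 + 42 = 93) plus the double crossovers (4).
RF(d–n) = (93 + 4) / 1000 = 97/1000 = 0.0970 → 9.7 cM.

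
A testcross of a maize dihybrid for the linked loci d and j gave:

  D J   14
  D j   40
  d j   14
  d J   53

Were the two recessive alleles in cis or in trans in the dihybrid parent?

trans

The two most frequent classes are D j (40) and d J (53); these are the parental (non-recombinant) types.
So the F1 carried D j on one chromosome and d J on the other — the recessive alleles are on opposite chromosomes (trans / repulsion).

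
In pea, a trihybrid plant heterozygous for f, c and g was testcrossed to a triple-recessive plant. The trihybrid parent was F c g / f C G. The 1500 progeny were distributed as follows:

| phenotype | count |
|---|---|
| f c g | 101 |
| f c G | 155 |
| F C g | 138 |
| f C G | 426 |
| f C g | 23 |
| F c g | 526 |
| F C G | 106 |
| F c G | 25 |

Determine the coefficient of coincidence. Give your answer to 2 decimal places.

The two rarest classes, F c G and f C g, are the double crossovers. Comparing them with the parentals, only the g allele has switched, so g is the middle locus and the order is f – g – c.
f–g: (207 + 48)/1500 = 0.1700; g–c: (293 + 48)/1500 = 0.2273.
Expected DCO frequency = 0.1700 × 0.2273 ≈ 0.03864; observed = 48/1500 ≈ 0.03200.
Coefficient of coincidence = 0.03200/0.03864 ≈ 0.83.

0.83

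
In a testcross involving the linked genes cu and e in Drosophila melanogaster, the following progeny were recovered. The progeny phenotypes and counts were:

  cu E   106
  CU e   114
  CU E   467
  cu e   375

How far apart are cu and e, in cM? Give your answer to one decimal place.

20.7 cM

The two most frequent classes, CU E (467) and cu e (375), are the parental types, so the F1 was CU E / cu e.
The recombinant classes are CU e and cu E: 114 + 106 = 220.
Recombination frequency = 220/1062 = 0.2072 ≈ 20.7%, i.e. 20.7 cM.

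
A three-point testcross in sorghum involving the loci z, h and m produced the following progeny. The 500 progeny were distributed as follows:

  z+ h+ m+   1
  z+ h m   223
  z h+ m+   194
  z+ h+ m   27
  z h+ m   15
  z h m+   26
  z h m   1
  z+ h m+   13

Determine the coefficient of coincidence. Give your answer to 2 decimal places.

0.61

The two most frequent reciprocal classes, z+ h m and z h+ m+, are the parental types, so the F1 was z+ h m / z h+ m+.
The two rarest classes, z h m and z+ h+ m+, are the double crossovers. Comparing them with the parentals, only the z allele has switched, so z is the middle locus and the order is h – z – m.
h–z: (53 + 2)/500 = 0.1100; z–m: (28 + 2)/500 = 0.0600.
Expected DCO frequency = 0.1100 × 0.0600 ≈ 0.00660; observed = 2/500 ≈ 0.00400.
Coefficient of coincidence = 0.00400/0.00660 ≈ 0.61.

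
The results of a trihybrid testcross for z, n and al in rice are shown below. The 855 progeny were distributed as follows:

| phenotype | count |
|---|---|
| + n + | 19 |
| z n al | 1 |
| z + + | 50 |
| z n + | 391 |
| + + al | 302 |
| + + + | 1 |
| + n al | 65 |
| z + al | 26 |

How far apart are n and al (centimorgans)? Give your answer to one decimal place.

13.7 centimorgans

The two most frequent reciprocal classes, + + al and z n +, are the parental types, so the F1 was + + al / z n +.
The two rarest classes, + + + and z n al, are the double crossovers. Comparing them with the parentals, only the al allele has switched, so al is the middle locus and the order is n – al – z.
Crossovers in the n–al interval produce the single-crossover classes + n al and z + + (65 + 50 = 115) plus the double crossovers (2).
RF(n–al) = (115 + 2) / 855 = 117/855 = 0.1368 → 13.7 centimorgans.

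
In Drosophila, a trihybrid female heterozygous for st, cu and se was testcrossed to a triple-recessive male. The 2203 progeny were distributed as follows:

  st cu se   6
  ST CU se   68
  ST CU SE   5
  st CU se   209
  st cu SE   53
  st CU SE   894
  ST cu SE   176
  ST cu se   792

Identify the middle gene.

st

The two most frequent reciprocal classes, st CU SE and ST cu se, are the parental types, so the F1 was st CU SE / ST cu se.
The two rarest classes, ST CU SE and st cu se, are the double crossovers. Comparing them with the parentals, only the st allele has switched, so st is the middle locus and the order is cu – st – se.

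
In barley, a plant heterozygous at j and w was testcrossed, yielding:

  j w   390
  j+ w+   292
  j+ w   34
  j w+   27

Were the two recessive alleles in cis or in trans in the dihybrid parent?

The two most frequent classes are j+ w+ (292) and j w (390); these are the parental (non-recombinant) types.
So the F1 carried j+ w+ on one chromosome and j w on the other — the recessive alleles are on the same chromosome (cis / coupling).

cis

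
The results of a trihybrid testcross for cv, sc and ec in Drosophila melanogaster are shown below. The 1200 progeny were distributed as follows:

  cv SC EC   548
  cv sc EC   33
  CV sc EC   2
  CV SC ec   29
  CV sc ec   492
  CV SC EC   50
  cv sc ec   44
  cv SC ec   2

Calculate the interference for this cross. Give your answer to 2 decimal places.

0.26

The two most frequent reciprocal classes, CV sc ec and cv SC EC, are the parental types, so the F1 was CV sc ec / cv SC EC.
The two rarest classes, CV sc EC and cv SC ec, are the double crossovers. Comparing them with the parentals, only the ec allele has switched, so ec is the middle locus and the order is sc – ec – cv.
sc–ec: (62 + 4)/1200 = 0.0550; ec–cv: (94 + 4)/1200 = 0.0817.
Expected DCO frequency = 0.0550 × 0.0817 ≈ 0.00449; observed = 4/1200 ≈ 0.00333.
Coefficient of coincidence = 0.00333/0.00449 ≈ 0.74; interference = 1 − 0.74 = 0.26.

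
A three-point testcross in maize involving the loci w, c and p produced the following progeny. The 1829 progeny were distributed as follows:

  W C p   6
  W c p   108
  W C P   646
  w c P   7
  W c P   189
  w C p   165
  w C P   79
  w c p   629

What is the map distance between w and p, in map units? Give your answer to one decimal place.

The two most frequent reciprocal classes, W C P and w c p, are the parental types, so the F1 was W C P / w c p.
The two rarest classes, W C p and w c P, are the double crossovers. Comparing them with the parentals, only the p allele has switched, so p is the middle locus and the order is c – p – w.
Crossovers in the p–w interval produce the single-crossover classes w C P and W c p (79 + 108 = 187) plus the double crossovers (13).
RF(p–w) = (187 + 13) / 1829 = 200/1829 = 0.1093 → 10.9 map units.

10.9 map units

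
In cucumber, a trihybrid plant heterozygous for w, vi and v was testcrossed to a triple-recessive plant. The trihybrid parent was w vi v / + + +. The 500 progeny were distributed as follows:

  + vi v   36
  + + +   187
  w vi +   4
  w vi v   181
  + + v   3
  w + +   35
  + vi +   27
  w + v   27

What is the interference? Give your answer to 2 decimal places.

0.26

The two rarest classes, w vi + and + + v, are the double crossovers. Comparing them with the parentals, only the v allele has switched, so v is the middle locus and the order is vi – v – w.
vi–v: (54 + 7)/500 = 0.1220; v–w: (71 + 7)/500 = 0.1560.
Expected DCO frequency = 0.1220 × 0.1560 ≈ 0.01903; observed = 7/500 ≈ 0.01400.
Coefficient of coincidence = 0.01400/0.01903 ≈ 0.74; interference = 1 − 0.74 = 0.26.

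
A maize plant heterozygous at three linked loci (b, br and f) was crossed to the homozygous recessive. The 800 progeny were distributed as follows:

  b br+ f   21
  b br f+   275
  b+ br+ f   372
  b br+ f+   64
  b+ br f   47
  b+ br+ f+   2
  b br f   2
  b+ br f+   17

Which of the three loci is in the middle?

f

The two most frequent reciprocal classes, b br f+ and b+ br+ f, are the parental types, so the F1 was b br f+ / b+ br+ f.
The two rarest classes, b br f and b+ br+ f+, are the double crossovers. Comparing them with the parentals, only the f allele has switched, so f is the middle locus and the order is b – f – br.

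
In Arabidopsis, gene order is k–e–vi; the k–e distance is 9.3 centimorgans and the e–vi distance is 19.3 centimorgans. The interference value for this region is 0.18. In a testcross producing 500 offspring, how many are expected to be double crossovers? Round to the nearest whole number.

7

Map distances give recombination frequencies of 0.093 and 0.193 for the two intervals.
With interference 0.18 (so coincidence = 0.82), expected double-crossover frequency = 0.093 × 0.193 × 0.82 = 0.01472.
Expected number = 0.01472 × 500 = 7.36 ≈ 7.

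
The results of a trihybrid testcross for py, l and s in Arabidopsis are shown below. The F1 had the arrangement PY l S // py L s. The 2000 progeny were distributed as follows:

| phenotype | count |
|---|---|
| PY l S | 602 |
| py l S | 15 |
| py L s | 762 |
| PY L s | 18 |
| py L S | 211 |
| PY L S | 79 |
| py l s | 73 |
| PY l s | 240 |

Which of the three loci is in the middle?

The two rarest classes, py l S and PY L s, are the double crossovers. Comparing them with the parentals, only the py allele has switched, so py is the middle locus and the order is s – py – l.

py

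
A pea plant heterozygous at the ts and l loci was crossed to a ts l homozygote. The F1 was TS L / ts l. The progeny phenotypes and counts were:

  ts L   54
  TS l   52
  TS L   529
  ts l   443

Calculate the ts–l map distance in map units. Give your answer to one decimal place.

9.8 map units

The recombinant classes are TS l and ts L: 52 + 54 = 106.
Recombination frequency = 106/1078 = 0.0983 ≈ 9.8%, i.e. 9.8 map units.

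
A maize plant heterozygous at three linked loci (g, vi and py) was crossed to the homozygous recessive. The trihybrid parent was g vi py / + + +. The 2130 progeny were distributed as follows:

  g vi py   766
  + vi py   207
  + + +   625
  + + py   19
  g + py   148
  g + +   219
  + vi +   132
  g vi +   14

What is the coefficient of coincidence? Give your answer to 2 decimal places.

The two rarest classes, g vi + and + + py, are the double crossovers. Comparing them with the parentals, only the py allele has switched, so py is the middle locus and the order is vi – py – g.
vi–py: (280 + 33)/2130 = 0.1469; py–g: (426 + 33)/2130 = 0.2155.
Expected DCO frequency = 0.1469 × 0.2155 ≈ 0.03166; observed = 33/2130 ≈ 0.01549.
Coefficient of coincidence = 0.01549/0.03166 ≈ 0.49.

0.49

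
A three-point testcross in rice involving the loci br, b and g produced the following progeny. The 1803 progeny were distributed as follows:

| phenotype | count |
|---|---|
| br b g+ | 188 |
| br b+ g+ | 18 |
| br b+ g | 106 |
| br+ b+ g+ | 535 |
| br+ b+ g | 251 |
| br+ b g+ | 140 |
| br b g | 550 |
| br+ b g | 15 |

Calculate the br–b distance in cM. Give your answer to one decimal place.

The two most frequent reciprocal classes, br+ b+ g+ and br b g, are the parental types, so the F1 was br+ b+ g+ / br b g.
The two rarest classes, br b+ g+ and br+ b g, are the double crossovers. Comparing them with the parentals, only the br allele has switched, so br is the middle locus and the order is g – br – b.
Crossovers in the br–b interval produce the single-crossover classes br+ b g+ and br b+ g (140 + 106 = 246) plus the double crossovers (33).
RF(br–b) = (246 + 33) / 1803 = 279/1803 = 0.1547 → 15.5 cM.

15.5 cM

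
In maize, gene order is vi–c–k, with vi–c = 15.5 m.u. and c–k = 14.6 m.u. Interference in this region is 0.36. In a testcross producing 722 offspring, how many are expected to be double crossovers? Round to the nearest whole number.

10

Map distances give recombination frequencies of 0.155 and 0.146 for the two intervals.
With interference 0.36 (so coincidence = 0.64), expected double-crossover frequency = 0.155 × 0.146 × 0.64 = 0.01448.
Expected number = 0.01448 × 722 = 10.46 ≈ 10.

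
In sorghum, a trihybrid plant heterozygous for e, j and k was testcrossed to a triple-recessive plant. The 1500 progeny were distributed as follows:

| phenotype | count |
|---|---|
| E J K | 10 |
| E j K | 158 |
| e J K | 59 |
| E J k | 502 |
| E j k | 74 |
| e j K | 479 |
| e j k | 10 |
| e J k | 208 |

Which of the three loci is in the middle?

k

The two most frequent reciprocal classes, E J k and e j K, are the parental types, so the F1 was E J k / e j K.
The two rarest classes, E J K and e j k, are the double crossovers. Comparing them with the parentals, only the k allele has switched, so k is the middle locus and the order is j – k – e.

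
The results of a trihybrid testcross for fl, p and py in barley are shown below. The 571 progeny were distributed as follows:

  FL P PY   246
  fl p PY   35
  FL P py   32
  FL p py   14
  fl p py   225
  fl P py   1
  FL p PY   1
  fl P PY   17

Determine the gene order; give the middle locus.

p

The two most frequent reciprocal classes, fl p py and FL P PY, are the parental types, so the F1 was fl p py / FL P PY.
The two rarest classes, fl P py and FL p PY, are the double crossovers. Comparing them with the parentals, only the p allele has switched, so p is the middle locus and the order is py – p – fl.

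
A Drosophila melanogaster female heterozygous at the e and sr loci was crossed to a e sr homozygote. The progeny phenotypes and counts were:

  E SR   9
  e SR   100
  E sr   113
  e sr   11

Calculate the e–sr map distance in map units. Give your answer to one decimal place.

The two most frequent classes, E sr (113) and e SR (100), are the parental types, so the F1 was E sr / e SR.
The recombinant classes are E SR and e sr: 9 + 11 = 20.
Recombination frequency = 20/233 = 0.0858 ≈ 8.6%, i.e. 8.6 map units.

8.6 map units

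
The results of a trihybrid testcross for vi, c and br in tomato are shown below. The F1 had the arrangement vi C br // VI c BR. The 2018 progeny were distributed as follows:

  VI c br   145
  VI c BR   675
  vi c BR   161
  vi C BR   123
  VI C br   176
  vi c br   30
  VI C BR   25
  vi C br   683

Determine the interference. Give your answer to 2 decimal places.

0.12

The two rarest classes, vi c br and VI C BR, are the double crossovers. Comparing them with the parentals, only the c allele has switched, so c is the middle locus and the order is br – c – vi.
br–c: (268 + 55)/2018 = 0.1601; c–vi: (337 + 55)/2018 = 0.1943.
Expected DCO frequency = 0.1601 × 0.1943 ≈ 0.03111; observed = 55/2018 ≈ 0.02725.
Coefficient of coincidence = 0.02725/0.03111 ≈ 0.88; interference = 1 − 0.88 = 0.12.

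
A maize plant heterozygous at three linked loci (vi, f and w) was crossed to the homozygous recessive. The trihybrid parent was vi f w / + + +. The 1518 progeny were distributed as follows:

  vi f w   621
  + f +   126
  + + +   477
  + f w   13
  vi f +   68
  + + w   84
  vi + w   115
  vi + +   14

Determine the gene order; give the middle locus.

vi

The two rarest classes, + f w and vi + +, are the double crossovers. Comparing them with the parentals, only the vi allele has switched, so vi is the middle locus and the order is f – vi – w.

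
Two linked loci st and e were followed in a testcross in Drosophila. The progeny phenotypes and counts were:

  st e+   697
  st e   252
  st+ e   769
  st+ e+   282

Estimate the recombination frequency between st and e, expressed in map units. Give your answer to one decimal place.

26.7 map units

The two most frequent classes, st+ e (769) and st e+ (697), are the parental types, so the F1 was st+ e / st e+.
The recombinant classes are st+ e+ and st e: 282 + 252 = 534.
Recombination frequency = 534/2000 = 0.2670 ≈ 26.7%, i.e. 26.7 map units.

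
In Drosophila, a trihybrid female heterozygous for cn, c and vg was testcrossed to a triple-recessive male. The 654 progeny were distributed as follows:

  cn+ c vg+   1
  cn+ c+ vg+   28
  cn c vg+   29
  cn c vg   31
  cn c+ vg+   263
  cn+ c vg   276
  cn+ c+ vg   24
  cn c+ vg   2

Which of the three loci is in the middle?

The two most frequent reciprocal classes, cn+ c vg and cn c+ vg+, are the parental types, so the F1 was cn+ c vg / cn c+ vg+.
The two rarest classes, cn+ c vg+ and cn c+ vg, are the double crossovers. Comparing them with the parentals, only the vg allele has switched, so vg is the middle locus and the order is cn – vg – c.

vg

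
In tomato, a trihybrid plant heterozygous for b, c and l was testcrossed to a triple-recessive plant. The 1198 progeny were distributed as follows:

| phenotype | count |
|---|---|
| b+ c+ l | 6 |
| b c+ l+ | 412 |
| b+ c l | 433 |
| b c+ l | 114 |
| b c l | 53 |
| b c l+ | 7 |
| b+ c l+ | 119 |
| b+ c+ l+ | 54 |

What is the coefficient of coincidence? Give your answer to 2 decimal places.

0.53

The two most frequent reciprocal classes, b+ c l and b c+ l+, are the parental types, so the F1 was b+ c l / b c+ l+.
The two rarest classes, b+ c+ l and b c l+, are the double crossovers. Comparing them with the parentals, only the c allele has switched, so c is the middle locus and the order is l – c – b.
l–c: (233 + 13)/1198 = 0.2053; c–b: (107 + 13)/1198 = 0.1002.
Expected DCO frequency = 0.2053 × 0.1002 ≈ 0.02057; observed = 13/1198 ≈ 0.01085.
Coefficient of coincidence = 0.01085/0.02057 ≈ 0.53.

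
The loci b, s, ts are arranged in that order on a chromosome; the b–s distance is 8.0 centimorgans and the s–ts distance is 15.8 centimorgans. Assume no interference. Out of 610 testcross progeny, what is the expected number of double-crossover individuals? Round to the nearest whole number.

Map distances give recombination frequencies of 0.080 and 0.158 for the two intervals.
With no interference, expected double-crossover frequency = 0.080 × 0.158 = 0.01264.
Expected number = 0.01264 × 610 = 7.71 ≈ 8.

8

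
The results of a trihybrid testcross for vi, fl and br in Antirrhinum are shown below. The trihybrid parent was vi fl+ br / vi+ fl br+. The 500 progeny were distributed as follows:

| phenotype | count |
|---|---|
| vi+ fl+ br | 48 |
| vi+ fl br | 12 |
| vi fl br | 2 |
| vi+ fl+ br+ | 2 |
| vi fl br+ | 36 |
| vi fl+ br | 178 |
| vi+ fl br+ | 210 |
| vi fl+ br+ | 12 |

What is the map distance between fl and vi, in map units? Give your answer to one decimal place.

17.6 map units

The two rarest classes, vi fl br and vi+ fl+ br+, are the double crossovers. Comparing them with the parentals, only the fl allele has switched, so fl is the middle locus and the order is vi – fl – br.
Crossovers in the vi–fl interval produce the single-crossover classes vi+ fl+ br and vi fl br+ (48 + 36 = 84) plus the double crossovers (4).
RF(vi–fl) = (84 + 4) / 500 = 88/500 = 0.1760 → 17.6 map units.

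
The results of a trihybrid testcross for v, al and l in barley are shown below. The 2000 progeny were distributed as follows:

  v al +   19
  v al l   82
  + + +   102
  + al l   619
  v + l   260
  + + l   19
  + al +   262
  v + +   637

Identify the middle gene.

al

The two most frequent reciprocal classes, + al l and v + +, are the parental types, so the F1 was + al l / v + +.
The two rarest classes, + + l and v al +, are the double crossovers. Comparing them with the parentals, only the al allele has switched, so al is the middle locus and the order is l – al – v.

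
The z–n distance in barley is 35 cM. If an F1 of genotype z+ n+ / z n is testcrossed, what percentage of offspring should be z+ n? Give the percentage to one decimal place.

17.5%

A map distance of 35 cM corresponds to a recombination frequency of 0.350.
The F1 is z+ n+ / z n, so z+ n is a recombinant gamete class with expected frequency r/2 = 0.350/2 = 0.1750.
That is 0.1750 = 17.5% of the progeny.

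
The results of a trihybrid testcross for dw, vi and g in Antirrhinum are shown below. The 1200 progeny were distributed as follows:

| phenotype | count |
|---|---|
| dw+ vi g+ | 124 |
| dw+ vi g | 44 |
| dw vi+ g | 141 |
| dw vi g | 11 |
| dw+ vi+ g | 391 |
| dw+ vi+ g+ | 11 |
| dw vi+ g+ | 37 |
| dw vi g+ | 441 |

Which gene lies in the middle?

g

The two most frequent reciprocal classes, dw+ vi+ g and dw vi g+, are the parental types, so the F1 was dw+ vi+ g / dw vi g+.
The two rarest classes, dw+ vi+ g+ and dw vi g, are the double crossovers. Comparing them with the parentals, only the g allele has switched, so g is the middle locus and the order is vi – g – dw.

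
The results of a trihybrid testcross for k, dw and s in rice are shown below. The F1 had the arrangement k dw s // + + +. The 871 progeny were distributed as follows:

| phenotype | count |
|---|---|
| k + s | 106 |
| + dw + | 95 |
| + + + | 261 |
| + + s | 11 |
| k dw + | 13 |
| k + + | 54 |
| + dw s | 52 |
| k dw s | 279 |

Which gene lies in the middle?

s

The two rarest classes, k dw + and + + s, are the double crossovers. Comparing them with the parentals, only the s allele has switched, so s is the middle locus and the order is dw – s – k.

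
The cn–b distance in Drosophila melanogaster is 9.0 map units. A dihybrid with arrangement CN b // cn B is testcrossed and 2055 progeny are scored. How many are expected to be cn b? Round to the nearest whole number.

92

A map distance of 9.0 map units corresponds to a recombination frequency of 0.090.
The F1 is CN b / cn B, so cn b is a recombinant gamete class with expected frequency r/2 = 0.090/2 = 0.0450.
Expected number = 0.0450 × 2055 = 92.47 ≈ 92.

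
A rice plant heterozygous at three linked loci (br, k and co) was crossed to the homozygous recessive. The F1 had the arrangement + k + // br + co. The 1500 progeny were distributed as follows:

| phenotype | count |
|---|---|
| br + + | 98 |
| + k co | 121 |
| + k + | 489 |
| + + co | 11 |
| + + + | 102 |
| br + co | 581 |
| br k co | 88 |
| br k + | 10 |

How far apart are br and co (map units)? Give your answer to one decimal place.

The two rarest classes, br k + and + + co, are the double crossovers. Comparing them with the parentals, only the br allele has switched, so br is the middle locus and the order is co – br – k.
Crossovers in the co–br interval produce the single-crossover classes + k co and br + + (121 + 98 = 219) plus the double crossovers (21).
RF(co–br) = (219 + 21) / 1500 = 240/1500 = 0.1600 → 16.0 map units.

16.0 map units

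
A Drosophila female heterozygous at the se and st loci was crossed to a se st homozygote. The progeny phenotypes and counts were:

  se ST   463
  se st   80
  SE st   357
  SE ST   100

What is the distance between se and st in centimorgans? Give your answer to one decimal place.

18.0 centimorgans

The two most frequent classes, SE st (357) and se ST (463), are the parental types, so the F1 was SE st / se ST.
The recombinant classes are SE ST and se st: 100 + 80 = 180.
Recombination frequency = 180/1000 = 0.1800 ≈ 18.0%, i.e. 18.0 centimorgans.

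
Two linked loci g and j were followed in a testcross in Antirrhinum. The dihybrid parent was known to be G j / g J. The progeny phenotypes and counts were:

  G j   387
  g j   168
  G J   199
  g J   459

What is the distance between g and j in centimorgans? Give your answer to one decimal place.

30.3 centimorgans

The recombinant classes are G J and g j: 199 + 168 = 367.
Recombination frequency = 367/1213 = 0.3026 ≈ 30.3%, i.e. 30.3 centimorgans.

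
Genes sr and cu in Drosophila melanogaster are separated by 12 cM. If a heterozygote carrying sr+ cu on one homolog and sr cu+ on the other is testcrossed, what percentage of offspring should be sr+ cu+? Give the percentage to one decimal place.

6.0%

A map distance of 12 cM corresponds to a recombination frequency of 0.120.
The F1 is sr+ cu / sr cu+, so sr+ cu+ is a recombinant gamete class with expected frequency r/2 = 0.120/2 = 0.0600.
That is 0.0600 = 6.0% of the progeny.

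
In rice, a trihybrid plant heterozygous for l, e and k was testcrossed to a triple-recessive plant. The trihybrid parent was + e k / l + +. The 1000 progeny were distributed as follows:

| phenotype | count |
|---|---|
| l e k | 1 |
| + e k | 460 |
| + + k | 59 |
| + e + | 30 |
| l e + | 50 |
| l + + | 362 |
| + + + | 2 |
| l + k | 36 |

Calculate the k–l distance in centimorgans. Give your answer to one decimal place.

The two rarest classes, l e k and + + +, are the double crossovers. Comparing them with the parentals, only the l allele has switched, so l is the middle locus and the order is k – l – e.
Crossovers in the k–l interval produce the single-crossover classes + e + and l + k (30 + 36 = 66) plus the double crossovers (3).
RF(k–l) = (66 + 3) / 1000 = 69/1000 = 0.0690 → 6.9 centimorgans.

6.9 centimorgans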